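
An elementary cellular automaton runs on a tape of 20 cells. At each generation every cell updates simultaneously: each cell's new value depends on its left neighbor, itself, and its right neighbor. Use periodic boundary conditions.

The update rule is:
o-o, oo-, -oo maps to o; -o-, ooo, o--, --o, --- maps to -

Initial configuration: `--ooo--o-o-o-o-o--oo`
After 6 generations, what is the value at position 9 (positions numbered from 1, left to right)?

--o-o---o-o-o-o---oo
---o-----o-o-o----oo
----------o-o-----oo
-----------o------oo
------------------oo
------------------oo
position 9 holds -

-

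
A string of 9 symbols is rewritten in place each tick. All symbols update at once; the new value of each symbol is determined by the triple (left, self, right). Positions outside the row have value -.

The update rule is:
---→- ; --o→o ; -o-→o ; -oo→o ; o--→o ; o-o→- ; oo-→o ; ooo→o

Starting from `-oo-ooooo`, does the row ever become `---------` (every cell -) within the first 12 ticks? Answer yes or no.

ooo-ooooo
ooo-ooooo  (fixed point — unchanged through tick 12)
tick 12 is ooo-ooooo, still not uniform -

no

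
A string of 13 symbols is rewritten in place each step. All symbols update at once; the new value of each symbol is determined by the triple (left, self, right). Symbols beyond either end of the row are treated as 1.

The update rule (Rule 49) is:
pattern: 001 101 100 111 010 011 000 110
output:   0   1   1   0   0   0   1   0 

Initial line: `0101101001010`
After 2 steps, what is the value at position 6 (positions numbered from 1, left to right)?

1010010100101
0101001010010
position 6 holds 0

0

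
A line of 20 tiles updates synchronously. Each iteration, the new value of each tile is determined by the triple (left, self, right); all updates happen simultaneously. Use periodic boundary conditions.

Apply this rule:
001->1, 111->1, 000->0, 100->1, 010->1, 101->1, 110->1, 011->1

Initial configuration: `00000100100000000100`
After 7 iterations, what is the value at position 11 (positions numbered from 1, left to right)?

1

iteration 1: 00001111110000001110
iteration 2: 00011111111000011111
iteration 3: 10111111111100111111
iteration 4: 11111111111111111111
iteration 5: 11111111111111111111  (fixed point — unchanged through iteration 7)
position 11 holds 1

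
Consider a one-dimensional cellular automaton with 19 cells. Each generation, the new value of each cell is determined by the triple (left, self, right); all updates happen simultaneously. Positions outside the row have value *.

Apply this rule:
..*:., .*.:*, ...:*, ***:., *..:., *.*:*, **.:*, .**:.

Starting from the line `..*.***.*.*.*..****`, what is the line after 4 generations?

*****.....**.*.*...

..**..*******......
...*........*.****.
.*.*.******.**...**
*****.....**.*.*...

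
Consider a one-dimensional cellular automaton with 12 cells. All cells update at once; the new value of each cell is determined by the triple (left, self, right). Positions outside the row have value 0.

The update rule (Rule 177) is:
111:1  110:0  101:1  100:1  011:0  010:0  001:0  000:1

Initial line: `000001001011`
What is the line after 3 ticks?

000101001000

111100100100
011010010011
000101001000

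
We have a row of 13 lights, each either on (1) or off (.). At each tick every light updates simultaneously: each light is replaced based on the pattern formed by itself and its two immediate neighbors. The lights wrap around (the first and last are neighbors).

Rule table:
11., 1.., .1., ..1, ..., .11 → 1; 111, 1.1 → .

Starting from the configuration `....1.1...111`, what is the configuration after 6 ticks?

tick 1: 11111.11111.1
tick 2: ....1.1...1.1
tick 3: 11111.11111.1  (repeats tick 1; period 2)
tick 6: ....1.1...1.1

....1.1...1.1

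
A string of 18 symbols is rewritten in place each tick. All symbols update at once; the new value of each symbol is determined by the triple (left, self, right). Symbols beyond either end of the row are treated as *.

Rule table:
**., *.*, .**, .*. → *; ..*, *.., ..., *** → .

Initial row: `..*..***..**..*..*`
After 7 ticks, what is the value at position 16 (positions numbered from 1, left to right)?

.

..*..*.*..**..*..*
..*..***..**..*..*  (repeats tick 0; period 2)
tick 7: ..*..*.*..**..*..*
position 16 holds .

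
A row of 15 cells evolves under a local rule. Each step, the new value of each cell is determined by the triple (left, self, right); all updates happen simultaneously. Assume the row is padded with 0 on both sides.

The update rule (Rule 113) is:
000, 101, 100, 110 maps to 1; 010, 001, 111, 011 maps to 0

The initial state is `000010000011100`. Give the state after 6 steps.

111001111000111
001100001110001
100111100011100
010000111000111
001110001110001
100011100011100

100011100011100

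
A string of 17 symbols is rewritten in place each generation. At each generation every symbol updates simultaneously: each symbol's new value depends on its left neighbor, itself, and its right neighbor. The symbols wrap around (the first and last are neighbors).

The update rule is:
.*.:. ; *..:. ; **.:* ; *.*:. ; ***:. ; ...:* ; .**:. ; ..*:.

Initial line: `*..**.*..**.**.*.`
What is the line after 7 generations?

....*.....*..*...
***...***......**
..*.*...*.****...
*.....*......*.**
*.***...****.....
....*.*....*.***.
***.....**.....*.

***.....**.....*.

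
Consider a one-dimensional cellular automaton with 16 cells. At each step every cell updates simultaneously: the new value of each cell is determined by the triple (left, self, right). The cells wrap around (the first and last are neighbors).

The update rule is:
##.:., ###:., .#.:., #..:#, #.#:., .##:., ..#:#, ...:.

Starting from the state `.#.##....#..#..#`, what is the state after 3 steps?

.....#..#.##.##.
....#.##.......#
#..#....#.....#.

#..#....#.....#.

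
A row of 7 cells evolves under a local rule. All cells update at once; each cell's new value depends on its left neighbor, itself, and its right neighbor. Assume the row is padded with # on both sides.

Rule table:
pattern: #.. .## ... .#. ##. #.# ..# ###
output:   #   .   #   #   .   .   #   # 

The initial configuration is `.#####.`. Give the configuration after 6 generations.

##.#.##

generation 1: ..###..
generation 2: ##.#.##
generation 3: #..#..#
generation 4: .#####.  (repeats generation 0; period 4)
generation 6: ##.#.##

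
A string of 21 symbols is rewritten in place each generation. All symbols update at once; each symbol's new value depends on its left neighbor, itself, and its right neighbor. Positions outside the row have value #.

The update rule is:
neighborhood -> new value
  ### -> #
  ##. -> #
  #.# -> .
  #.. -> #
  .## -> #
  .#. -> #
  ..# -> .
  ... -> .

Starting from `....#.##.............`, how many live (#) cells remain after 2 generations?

generation 1: #...#.###............
generation 2: ##..#.####...........
count of #: 7

7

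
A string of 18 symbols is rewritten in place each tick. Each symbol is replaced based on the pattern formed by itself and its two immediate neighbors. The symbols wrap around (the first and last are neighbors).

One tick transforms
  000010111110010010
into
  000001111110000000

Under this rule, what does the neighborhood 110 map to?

1

At position 10 the neighborhood is 110; the next row has 1 there.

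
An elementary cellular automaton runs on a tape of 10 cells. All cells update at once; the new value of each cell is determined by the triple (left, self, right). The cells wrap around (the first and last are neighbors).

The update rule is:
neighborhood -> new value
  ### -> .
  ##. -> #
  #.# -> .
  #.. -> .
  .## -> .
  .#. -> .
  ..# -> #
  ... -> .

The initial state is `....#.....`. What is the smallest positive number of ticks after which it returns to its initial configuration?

10

...#......
..#.......
.#........
#.........
.........#
........#.
.......#..
......#...
.....#....
....#.....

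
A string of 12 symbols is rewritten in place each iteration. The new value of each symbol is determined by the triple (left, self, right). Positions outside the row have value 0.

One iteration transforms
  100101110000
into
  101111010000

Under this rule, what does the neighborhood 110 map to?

1

At position 7 the neighborhood is 110; the next row has 1 there.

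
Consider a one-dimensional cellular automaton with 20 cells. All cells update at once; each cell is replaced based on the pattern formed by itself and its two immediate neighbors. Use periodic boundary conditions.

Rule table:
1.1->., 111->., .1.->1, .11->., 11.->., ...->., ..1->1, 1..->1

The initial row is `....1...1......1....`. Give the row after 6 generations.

11........1......111

...111.111....111...
..1.......1..1...1..
.111.....111111.111.
1...1...1..........1
.1.111.111........1.
11........1......111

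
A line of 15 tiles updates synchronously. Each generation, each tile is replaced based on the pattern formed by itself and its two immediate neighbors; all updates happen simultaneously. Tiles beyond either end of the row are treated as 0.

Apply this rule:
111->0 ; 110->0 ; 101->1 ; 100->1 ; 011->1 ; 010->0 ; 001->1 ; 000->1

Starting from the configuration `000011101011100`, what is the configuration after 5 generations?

101111101101101

111110010110011
100001101101110
011111011011001
110000110110110
101111101101101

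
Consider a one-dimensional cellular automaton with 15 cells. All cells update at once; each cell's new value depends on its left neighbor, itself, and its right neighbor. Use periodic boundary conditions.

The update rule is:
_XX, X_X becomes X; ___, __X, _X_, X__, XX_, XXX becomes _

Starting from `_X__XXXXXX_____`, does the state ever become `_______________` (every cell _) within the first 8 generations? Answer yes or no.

____X__________
_______________
all cells are _ at generation 2

yes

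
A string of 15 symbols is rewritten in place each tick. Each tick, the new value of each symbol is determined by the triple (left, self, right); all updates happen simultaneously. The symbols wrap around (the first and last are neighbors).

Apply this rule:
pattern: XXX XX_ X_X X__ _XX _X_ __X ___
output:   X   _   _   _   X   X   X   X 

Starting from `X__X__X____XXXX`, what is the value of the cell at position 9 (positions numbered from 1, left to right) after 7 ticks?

__XX_XX_XXXXXXX
_XX__X__XXXXXX_
XX__XX_XXXXXX__
X__XX__XXXXX__X
__XX__XXXXX__XX
_XX__XXXXX__XX_
XX__XXXXX__XX__
position 9 holds X

X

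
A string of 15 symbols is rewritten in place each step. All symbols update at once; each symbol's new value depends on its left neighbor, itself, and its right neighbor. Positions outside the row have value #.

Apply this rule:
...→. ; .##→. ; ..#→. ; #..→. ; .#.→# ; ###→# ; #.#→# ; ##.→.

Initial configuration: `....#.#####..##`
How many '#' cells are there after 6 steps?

step 1: ....##.###....#
step 2: ......#.#......
step 3: ......###......
step 4: .......#.......
step 5: .......#.......  (fixed point — unchanged through step 6)
count of #: 1

1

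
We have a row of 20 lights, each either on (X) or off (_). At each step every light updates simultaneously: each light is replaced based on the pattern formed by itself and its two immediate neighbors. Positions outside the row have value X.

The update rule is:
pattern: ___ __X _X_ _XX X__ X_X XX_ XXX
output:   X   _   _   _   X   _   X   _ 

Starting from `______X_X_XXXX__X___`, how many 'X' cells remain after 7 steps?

7

step 1: XXXXX________XX__XX_
step 2: ____XXXXXXXX__XX__X_
step 3: XXX________XX__XX___
step 4: __XXXXXXXX__XX__XXX_
step 5: X________XX__XX___X_
step 6: XXXXXXXX__XX__XXX___
step 7: _______XX__XX___XXX_
count of X: 7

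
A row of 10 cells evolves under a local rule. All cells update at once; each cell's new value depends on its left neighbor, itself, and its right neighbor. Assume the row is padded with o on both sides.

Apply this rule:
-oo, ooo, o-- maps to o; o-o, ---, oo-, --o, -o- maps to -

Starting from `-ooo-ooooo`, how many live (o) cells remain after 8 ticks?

6

-oo--ooooo
-o-o-ooooo
-----ooooo
o----ooooo
-o---ooooo
--o--ooooo
o--o-ooooo
-o---ooooo
count of o: 6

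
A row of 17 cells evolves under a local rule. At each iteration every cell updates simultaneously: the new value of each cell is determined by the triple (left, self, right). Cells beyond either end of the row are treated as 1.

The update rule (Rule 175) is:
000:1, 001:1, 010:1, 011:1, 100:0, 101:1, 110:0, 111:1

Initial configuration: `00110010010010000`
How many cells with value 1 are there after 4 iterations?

01100110110110111
11001101101101111
10011011011011111
00110110110111111
count of 1: 12

12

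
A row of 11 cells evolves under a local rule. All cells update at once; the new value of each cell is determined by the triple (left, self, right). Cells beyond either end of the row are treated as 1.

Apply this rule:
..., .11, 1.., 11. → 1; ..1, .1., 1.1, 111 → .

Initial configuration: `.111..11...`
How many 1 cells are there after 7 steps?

step 1: .1.11.1111.
step 2: ...11.1..1.
step 3: 11.11..1...
step 4: .1.111..11.
step 5: ...1.11.11.
step 6: 11...11.11.
step 7: .111.11.11.
count of 1: 7

7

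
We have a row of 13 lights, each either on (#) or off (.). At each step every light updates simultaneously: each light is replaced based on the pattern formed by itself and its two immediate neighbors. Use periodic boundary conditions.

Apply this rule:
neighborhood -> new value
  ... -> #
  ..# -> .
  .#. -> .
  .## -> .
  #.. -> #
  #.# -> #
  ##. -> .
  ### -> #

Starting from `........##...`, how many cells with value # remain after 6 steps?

#######...###
######.##..##
#####.#..#..#
####.#.#..#..
.##.#.#.#..#.
...#.#.#.#..#
count of #: 5

5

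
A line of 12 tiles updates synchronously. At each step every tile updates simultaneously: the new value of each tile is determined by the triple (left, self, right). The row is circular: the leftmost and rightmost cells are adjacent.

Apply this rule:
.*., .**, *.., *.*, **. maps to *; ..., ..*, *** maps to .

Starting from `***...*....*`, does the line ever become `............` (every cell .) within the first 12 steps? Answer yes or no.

..**..**...*
*.***.***..*
***.***.**.*
..***.******
*.*.***....*
*****.**...*
....*****..*
*...*...**.*
**..**..****
.**.***.*...
.****.****..
.*..***..**.
step 12 is .*..***..**., still not uniform .

no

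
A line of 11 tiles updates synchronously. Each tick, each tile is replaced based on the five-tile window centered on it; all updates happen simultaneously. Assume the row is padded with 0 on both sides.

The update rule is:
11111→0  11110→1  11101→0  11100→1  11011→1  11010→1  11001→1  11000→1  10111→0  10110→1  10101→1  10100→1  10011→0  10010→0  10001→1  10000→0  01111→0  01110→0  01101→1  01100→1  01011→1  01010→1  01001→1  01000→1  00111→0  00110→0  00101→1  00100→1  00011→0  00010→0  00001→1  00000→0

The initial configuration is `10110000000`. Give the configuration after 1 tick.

11111000000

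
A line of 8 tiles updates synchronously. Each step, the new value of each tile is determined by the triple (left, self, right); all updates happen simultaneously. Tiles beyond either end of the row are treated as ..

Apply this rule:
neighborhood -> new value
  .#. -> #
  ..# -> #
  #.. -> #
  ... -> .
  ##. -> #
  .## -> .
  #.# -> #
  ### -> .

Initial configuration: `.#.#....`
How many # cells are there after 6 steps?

7

#####...
....##..
...#.##.
..###.##
.#..##.#
####.###
count of #: 7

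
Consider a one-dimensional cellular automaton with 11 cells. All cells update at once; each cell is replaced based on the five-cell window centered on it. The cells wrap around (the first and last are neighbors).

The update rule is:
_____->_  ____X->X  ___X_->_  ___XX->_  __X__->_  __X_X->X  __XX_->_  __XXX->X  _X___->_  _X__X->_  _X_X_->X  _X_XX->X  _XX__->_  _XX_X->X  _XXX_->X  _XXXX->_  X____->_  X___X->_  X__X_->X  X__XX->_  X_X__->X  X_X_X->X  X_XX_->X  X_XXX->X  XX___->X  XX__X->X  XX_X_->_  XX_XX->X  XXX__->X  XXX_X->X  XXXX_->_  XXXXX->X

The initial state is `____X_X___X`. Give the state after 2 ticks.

X_XXXXXX___

__X_XXX____
X_XXXXXX___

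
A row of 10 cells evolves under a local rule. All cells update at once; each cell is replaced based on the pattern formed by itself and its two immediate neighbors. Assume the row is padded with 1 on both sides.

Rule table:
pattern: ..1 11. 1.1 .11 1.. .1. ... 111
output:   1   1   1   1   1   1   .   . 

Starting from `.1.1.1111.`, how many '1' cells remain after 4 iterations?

8

111111..11
.....1111.
1...11..11
11.111111.
count of 1: 8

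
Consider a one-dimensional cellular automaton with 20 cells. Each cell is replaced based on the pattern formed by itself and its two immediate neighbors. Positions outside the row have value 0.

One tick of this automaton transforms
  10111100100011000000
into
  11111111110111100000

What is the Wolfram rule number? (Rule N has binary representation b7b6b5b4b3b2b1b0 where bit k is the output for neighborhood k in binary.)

254

position 3: 111 → 1  (bit 7 = 1)
position 5: 110 → 1  (bit 6 = 1)
position 1: 101 → 1  (bit 5 = 1)
position 6: 100 → 1  (bit 4 = 1)
position 2: 011 → 1  (bit 3 = 1)
position 0: 010 → 1  (bit 2 = 1)
position 7: 001 → 1  (bit 1 = 1)
position 10: 000 → 0  (bit 0 = 0)
bits b7..b0 = 11111110 = 254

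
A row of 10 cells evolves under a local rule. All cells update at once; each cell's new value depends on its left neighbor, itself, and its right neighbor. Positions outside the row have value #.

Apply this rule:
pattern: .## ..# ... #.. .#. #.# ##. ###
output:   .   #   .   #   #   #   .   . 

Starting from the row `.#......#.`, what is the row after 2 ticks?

...#..#...

###....###
...#..#...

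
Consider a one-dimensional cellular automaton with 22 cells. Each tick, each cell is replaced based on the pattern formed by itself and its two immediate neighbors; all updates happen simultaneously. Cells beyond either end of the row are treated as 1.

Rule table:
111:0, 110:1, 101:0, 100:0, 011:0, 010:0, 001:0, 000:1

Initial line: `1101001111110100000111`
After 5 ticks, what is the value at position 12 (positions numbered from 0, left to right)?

0

0100000000010001110000
0001111111000100010110
0100000001010001000010
0001111100000100011000
0100000101110001001010
position 12 holds 0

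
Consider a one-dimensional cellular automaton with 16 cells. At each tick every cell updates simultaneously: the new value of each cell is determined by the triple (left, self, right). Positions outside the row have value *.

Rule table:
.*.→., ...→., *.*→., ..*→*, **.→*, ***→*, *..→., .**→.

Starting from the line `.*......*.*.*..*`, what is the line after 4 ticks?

....*......*..*.

tick 1: .......*......*.
tick 2: ......*......*..
tick 3: .....*......*..*
tick 4: ....*......*..*.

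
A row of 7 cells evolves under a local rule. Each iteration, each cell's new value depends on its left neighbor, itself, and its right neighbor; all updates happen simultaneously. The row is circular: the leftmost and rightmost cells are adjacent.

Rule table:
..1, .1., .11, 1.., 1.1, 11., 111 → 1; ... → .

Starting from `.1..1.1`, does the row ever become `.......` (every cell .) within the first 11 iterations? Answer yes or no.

1111111
1111111  (fixed point — unchanged through iteration 11)
iteration 11 is 1111111, still not uniform .

no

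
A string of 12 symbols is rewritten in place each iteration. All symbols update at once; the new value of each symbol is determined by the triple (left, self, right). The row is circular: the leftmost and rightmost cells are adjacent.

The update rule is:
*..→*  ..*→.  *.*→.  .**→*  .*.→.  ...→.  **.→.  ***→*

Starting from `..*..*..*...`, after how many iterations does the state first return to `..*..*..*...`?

12

...*..*..*..
....*..*..*.
.....*..*..*
*.....*..*..
.*.....*..*.
..*.....*..*
*..*.....*..
.*..*.....*.
..*..*.....*
*..*..*.....
.*..*..*....
..*..*..*...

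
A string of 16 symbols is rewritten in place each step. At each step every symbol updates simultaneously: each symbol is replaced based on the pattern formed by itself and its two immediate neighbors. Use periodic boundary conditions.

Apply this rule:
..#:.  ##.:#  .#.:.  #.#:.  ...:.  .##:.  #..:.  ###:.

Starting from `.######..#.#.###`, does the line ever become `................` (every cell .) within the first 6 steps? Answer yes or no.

yes

......#........#
................
all cells are . at step 2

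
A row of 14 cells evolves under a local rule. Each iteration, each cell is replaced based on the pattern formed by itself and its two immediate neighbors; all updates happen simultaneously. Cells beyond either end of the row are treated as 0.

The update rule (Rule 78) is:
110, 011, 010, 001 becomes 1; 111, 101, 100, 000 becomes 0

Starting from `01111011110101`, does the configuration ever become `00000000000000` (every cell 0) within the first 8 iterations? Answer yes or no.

no

11001010010101
11011010110101
11011010110101  (fixed point — unchanged through iteration 8)
iteration 8 is 11011010110101, still not uniform 0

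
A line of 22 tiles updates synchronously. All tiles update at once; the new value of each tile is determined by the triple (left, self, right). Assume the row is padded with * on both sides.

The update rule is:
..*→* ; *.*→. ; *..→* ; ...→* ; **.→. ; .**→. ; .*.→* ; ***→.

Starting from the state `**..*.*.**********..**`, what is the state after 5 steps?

..***.*...........**..
**....************..**
..****............**..
**....************..**  (repeats step 2; period 2)
step 5: ..****............**..

..****............**..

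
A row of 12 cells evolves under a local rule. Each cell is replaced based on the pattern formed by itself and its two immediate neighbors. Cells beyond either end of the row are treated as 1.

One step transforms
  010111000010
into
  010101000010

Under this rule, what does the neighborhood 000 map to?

0

At position 7 the neighborhood is 000; the next row has 0 there.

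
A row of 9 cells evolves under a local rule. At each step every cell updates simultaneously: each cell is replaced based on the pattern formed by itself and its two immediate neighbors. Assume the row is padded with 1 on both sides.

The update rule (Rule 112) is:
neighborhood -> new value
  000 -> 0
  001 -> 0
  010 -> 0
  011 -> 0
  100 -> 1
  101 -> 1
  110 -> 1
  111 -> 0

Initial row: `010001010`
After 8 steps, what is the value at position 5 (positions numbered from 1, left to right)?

1

101000101
110100010
011010001
101101000
110110100
011011010
101101101
110110110
position 5 holds 1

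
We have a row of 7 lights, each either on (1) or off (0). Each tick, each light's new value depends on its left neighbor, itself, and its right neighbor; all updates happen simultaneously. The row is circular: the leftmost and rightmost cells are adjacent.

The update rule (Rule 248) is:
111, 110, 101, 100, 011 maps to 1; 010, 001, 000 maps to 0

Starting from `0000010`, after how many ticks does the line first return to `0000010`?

tick 1: 0000001
tick 2: 1000000
tick 3: 0100000
tick 4: 0010000
tick 5: 0001000
tick 6: 0000100
tick 7: 0000010

7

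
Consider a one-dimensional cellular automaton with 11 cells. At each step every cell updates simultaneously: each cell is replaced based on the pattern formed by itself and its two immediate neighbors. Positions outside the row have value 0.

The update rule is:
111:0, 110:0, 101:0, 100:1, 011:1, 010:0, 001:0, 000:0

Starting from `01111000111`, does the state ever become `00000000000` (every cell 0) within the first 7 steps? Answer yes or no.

no

01000100100
00100010010
00010001001
00001000100
00000100010
00000010001
00000001000
step 7 is 00000001000, still not uniform 0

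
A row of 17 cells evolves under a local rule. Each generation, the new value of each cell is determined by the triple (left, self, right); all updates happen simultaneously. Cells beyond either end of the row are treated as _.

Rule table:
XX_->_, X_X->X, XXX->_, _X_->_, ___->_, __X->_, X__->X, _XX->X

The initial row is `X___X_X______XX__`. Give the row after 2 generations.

generation 1: _X___X_X_____X_X_
generation 2: __X___X_X_____X_X

__X___X_X_____X_X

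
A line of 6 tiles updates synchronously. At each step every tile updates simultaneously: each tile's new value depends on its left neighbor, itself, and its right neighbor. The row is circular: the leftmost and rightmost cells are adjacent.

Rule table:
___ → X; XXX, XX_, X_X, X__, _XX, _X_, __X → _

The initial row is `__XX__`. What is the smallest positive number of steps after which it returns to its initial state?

step 1: X____X
step 2: __XX__

2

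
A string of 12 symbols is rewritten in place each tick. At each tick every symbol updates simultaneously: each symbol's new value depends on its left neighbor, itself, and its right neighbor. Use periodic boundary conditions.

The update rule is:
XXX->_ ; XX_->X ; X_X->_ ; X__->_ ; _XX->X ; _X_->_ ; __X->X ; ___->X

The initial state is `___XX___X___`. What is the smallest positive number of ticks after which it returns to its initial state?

24

XXXXX_XX__XX
____X_XX_XX_
XXXX__XX_XX_
X__X_XXX_XX_
__X__X_X_XX_
XX__X____XX_
XX_X__XXXXX_
XX___XX___X_
XX_XXXX_XX__
XX_X__X_XX_X
_X___X__XX_X
___XX__XXX__
XXXXX_XX_X_X
____X_XX___X
_XXX__XX_XX_
XX_X_XXX_XX_
XX___X_X_XX_
XX_XX____XX_
XX_XX_XXXXX_
XX_XX_X___X_
XX_XX___XX__
XX_XX_XXXX_X
_X_XX_X__X_X
___XX___X___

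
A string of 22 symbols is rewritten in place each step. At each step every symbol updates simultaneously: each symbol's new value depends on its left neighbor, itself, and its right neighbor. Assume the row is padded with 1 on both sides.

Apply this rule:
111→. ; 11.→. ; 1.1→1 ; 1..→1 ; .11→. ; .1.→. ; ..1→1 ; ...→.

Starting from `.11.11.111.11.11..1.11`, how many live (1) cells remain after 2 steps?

13

1..1..1...1..1..11.1..
.11.11.1.1.11.11..1.11
count of 1: 13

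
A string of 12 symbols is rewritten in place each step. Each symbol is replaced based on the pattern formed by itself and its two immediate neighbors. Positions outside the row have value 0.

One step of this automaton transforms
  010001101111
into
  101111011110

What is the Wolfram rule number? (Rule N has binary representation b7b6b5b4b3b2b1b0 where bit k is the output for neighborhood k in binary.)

position 9: 111 → 1  (bit 7 = 1)
position 6: 110 → 0  (bit 6 = 0)
position 7: 101 → 1  (bit 5 = 1)
position 2: 100 → 1  (bit 4 = 1)
position 5: 011 → 1  (bit 3 = 1)
position 1: 010 → 0  (bit 2 = 0)
position 0: 001 → 1  (bit 1 = 1)
position 3: 000 → 1  (bit 0 = 1)
bits b7..b0 = 10111011 = 187

187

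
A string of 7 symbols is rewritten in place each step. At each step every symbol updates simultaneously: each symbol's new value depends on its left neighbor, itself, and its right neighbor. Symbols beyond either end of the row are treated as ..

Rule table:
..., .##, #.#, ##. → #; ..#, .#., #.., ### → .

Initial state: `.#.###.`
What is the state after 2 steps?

..##.#.
#.###..

#.###..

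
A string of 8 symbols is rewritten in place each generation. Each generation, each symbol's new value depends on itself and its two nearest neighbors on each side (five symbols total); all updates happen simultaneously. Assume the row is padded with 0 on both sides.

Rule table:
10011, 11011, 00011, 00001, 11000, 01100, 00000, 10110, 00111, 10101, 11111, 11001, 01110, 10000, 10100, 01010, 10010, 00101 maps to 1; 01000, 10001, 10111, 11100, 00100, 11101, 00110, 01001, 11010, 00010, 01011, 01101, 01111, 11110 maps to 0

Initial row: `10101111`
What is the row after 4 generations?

10001001

generation 1: 11100000
generation 2: 11011111
generation 3: 00100100
generation 4: 10001001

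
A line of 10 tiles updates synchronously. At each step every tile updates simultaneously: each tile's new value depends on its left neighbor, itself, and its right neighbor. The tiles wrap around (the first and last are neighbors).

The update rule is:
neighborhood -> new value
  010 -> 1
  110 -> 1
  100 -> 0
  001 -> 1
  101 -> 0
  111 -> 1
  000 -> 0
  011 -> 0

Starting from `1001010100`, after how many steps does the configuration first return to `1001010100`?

2

step 1: 1011010101
step 2: 1001010100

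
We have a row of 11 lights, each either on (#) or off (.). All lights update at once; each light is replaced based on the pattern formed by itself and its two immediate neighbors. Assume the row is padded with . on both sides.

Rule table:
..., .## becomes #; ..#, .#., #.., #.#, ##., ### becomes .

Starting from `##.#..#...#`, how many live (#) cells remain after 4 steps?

4

#.......#..
..#####...#
#.#.....#..
....###...#
count of #: 4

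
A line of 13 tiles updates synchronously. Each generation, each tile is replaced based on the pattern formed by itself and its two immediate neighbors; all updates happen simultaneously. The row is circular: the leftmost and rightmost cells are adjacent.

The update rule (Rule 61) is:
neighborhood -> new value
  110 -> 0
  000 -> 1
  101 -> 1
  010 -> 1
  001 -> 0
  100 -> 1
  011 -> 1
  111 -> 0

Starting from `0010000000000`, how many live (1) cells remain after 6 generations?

1011111111111
0110000000000
0101111111111
1111000000000
1000111111110
1110100000001
count of 1: 5

5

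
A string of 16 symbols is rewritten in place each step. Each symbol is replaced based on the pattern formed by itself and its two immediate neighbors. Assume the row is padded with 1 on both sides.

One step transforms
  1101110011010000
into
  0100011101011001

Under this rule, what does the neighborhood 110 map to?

1

At position 1 the neighborhood is 110; the next row has 1 there.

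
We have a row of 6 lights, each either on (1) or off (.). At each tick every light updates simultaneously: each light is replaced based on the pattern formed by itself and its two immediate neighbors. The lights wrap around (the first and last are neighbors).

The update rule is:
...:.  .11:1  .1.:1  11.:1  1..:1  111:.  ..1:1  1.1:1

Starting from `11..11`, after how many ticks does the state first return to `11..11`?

2

.1111.
11..11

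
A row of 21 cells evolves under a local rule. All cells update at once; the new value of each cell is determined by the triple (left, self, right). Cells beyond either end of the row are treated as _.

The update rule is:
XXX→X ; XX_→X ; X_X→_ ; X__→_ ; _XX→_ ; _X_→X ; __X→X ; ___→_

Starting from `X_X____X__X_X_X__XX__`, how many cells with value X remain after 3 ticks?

tick 1: X_X___XX_XX_X_X_X_X__
tick 2: X_X__X_X__X_X_X_X_X__
tick 3: X_X_XX_X_XX_X_X_X_X__
count of X: 11

11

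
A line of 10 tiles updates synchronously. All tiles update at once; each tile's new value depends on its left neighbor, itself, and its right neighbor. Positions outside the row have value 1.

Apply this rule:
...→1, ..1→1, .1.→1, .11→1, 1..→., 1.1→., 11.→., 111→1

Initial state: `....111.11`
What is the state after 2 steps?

.11111..11
.1111..111

.1111..111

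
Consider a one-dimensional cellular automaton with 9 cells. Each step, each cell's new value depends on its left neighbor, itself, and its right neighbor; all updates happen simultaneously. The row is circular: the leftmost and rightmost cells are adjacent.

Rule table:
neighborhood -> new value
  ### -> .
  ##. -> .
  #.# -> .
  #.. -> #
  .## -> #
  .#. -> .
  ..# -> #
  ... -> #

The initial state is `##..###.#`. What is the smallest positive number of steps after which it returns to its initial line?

..###...#
###..###.
#..###...
.###..###
.#..###..
#.###..##
..#..###.
##.###..#
...#..###
###.###..
#...#..##
.###.###.
##...#..#
..###.###
###...#..
#..###.##
.###...#.
##..###.#

18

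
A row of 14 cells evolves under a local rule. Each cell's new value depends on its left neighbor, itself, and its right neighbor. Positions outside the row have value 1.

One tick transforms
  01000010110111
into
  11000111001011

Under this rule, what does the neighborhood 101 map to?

At position 0 the neighborhood is 101; the next row has 1 there.

1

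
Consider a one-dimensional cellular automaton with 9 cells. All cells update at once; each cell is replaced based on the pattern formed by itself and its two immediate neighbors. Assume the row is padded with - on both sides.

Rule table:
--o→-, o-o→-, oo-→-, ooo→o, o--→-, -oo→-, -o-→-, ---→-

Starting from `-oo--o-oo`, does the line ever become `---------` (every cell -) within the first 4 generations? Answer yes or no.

---------
all cells are - at generation 1

yes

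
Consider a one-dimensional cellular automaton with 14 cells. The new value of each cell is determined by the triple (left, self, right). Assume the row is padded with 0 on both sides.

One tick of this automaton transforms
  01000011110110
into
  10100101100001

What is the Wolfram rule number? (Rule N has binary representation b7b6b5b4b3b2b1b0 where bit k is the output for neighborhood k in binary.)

146

position 7: 111 → 1  (bit 7 = 1)
position 9: 110 → 0  (bit 6 = 0)
position 10: 101 → 0  (bit 5 = 0)
position 2: 100 → 1  (bit 4 = 1)
position 6: 011 → 0  (bit 3 = 0)
position 1: 010 → 0  (bit 2 = 0)
position 0: 001 → 1  (bit 1 = 1)
position 3: 000 → 0  (bit 0 = 0)
bits b7..b0 = 10010010 = 146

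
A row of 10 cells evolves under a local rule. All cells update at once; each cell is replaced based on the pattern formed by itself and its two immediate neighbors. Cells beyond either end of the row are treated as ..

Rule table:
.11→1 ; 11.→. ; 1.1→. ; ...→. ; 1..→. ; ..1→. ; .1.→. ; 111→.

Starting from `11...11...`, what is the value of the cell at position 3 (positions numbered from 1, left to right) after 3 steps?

.

1....1....
..........
..........
position 3 holds .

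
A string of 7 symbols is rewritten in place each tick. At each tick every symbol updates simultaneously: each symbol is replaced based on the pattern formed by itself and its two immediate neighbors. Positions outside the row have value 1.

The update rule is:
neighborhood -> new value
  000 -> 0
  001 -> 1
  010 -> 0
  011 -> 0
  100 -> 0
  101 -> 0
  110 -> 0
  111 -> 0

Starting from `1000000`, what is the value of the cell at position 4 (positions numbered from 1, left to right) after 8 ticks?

0

0000001
0000010
0000100
0001001
0010010
0100100
0001001  (repeats tick 4; period 3)
tick 8: 0010010
position 4 holds 0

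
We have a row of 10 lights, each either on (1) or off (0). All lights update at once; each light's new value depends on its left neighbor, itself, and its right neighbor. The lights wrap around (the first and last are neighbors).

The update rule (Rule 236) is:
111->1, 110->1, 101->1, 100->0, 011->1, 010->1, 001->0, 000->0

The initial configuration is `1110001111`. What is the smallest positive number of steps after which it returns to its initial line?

1110001111

1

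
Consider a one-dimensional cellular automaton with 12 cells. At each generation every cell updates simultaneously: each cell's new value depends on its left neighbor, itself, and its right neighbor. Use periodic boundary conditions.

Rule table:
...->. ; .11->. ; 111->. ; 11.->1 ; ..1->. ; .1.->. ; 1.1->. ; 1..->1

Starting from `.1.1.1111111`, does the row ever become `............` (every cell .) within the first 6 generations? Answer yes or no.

generation 1: ...........1
generation 2: 1...........
generation 3: .1..........
generation 4: ..1.........
generation 5: ...1........
generation 6: ....1.......
generation 6 is ....1......., still not uniform .

no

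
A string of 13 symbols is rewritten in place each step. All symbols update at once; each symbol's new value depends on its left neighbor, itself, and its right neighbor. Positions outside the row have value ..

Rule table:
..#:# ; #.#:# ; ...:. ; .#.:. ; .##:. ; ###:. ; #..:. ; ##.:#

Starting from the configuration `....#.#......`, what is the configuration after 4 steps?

#.#..........

step 1: ...#.#.......
step 2: ..#.#........
step 3: .#.#.........
step 4: #.#..........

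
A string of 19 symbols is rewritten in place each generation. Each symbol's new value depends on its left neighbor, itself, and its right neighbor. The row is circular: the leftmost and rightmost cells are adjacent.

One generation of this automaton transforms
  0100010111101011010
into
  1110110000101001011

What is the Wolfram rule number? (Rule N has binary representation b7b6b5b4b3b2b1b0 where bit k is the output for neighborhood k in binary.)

position 8: 111 → 0  (bit 7 = 0)
position 10: 110 → 1  (bit 6 = 1)
position 6: 101 → 0  (bit 5 = 0)
position 2: 100 → 1  (bit 4 = 1)
position 7: 011 → 0  (bit 3 = 0)
position 1: 010 → 1  (bit 2 = 1)
position 0: 001 → 1  (bit 1 = 1)
position 3: 000 → 0  (bit 0 = 0)
bits b7..b0 = 01010110 = 86

86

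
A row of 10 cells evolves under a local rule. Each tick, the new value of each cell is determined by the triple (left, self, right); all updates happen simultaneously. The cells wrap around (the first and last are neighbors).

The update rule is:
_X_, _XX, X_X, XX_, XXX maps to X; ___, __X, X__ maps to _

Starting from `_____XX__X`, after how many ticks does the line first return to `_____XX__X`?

1

_____XX__X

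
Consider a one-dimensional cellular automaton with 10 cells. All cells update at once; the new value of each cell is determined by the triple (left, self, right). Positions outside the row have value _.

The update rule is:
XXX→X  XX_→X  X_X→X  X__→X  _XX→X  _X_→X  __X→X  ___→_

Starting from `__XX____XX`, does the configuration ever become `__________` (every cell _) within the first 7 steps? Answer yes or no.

no

_XXXX__XXX
XXXXXXXXXX
XXXXXXXXXX  (fixed point — unchanged through step 7)
step 7 is XXXXXXXXXX, still not uniform _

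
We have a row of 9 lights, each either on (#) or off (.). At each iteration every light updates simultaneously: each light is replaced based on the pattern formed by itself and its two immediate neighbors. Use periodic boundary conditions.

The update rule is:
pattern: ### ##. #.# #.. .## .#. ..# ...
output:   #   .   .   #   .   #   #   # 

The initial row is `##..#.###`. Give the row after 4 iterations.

#.###..##
...#.##.#
####....#
###.####.

###.####.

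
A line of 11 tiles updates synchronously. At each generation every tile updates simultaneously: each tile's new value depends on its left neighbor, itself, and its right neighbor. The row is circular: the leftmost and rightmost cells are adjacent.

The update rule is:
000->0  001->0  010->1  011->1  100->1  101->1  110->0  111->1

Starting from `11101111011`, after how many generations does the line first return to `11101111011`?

11

generation 1: 11011110111
generation 2: 10111101111
generation 3: 01111011111
generation 4: 11110111110
generation 5: 11101111101
generation 6: 11011111011
generation 7: 10111110111
generation 8: 01111101111
generation 9: 11111011110
generation 10: 11110111101
generation 11: 11101111011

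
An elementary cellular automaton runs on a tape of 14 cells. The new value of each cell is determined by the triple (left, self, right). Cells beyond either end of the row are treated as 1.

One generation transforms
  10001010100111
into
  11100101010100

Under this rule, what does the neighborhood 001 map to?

At position 3 the neighborhood is 001; the next row has 0 there.

0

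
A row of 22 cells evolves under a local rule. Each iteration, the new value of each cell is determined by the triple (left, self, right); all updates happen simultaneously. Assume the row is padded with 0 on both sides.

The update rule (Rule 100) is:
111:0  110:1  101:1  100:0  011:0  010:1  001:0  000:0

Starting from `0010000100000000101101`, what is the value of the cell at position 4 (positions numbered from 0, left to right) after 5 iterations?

0010000100000000110111
0010000100000000011001
0010000100000000001001
0010000100000000001001  (fixed point — unchanged through iteration 5)
position 4 holds 0

0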